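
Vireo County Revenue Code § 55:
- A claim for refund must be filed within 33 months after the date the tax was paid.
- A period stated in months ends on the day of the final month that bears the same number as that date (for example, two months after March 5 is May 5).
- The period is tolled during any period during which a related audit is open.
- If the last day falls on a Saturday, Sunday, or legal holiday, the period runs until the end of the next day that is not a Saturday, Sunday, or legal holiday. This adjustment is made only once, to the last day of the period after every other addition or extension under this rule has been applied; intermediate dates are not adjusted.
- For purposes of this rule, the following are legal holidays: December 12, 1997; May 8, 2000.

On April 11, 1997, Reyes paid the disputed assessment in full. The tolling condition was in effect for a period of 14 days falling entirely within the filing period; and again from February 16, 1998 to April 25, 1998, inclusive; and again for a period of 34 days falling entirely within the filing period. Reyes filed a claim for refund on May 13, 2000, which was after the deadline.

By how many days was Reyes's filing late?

4 days

33 months after April 11, 1997 is January 11, 2000.
Tolling adds 14 days: January 11, 2000 + 14 days = January 25, 2000.
From February 16, 1998 through April 25, 1998 inclusive is 69 days; tolling adds 69 days: January 25, 2000 + 69 days = April 3, 2000.
Tolling adds 34 days: April 3, 2000 + 34 days = May 7, 2000.
May 7, 2000 is Sunday; May 8, 2000 is a listed holiday. The next qualifying day is May 9, 2000.
The deadline is May 9, 2000; from May 9, 2000 to May 13, 2000 is 4 days.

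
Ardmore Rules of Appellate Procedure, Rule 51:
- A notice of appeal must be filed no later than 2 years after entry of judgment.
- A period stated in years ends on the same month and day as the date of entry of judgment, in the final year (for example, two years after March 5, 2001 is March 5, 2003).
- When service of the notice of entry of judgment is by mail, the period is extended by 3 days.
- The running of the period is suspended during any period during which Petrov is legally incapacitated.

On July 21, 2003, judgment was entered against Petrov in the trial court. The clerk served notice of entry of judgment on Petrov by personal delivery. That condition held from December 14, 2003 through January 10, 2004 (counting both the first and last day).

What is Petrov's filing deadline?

2 years after July 21, 2003 is July 21, 2005.
Service was not by mail, so no mail extension applies.
From December 14, 2003 through January 10, 2004 inclusive is 28 days; tolling adds 28 days: July 21, 2005 + 28 days = August 18, 2005.

August 18, 2005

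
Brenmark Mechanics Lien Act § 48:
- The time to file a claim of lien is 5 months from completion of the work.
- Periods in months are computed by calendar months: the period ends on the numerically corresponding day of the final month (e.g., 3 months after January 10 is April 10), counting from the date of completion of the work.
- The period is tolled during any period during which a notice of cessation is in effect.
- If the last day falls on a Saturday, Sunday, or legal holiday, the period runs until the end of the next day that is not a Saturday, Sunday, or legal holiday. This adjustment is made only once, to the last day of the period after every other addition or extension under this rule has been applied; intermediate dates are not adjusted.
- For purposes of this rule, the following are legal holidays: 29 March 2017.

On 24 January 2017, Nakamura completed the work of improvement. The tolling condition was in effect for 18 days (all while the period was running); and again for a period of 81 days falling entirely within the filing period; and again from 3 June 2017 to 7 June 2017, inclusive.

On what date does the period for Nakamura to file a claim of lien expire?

5 months after 24 January 2017 is June 24, 2017.
Tolling adds 18 days: June 24, 2017 + 18 days = July 12, 2017.
Tolling adds 81 days: July 12, 2017 + 81 days = October 1, 2017.
From June 3, 2017 through June 7, 2017 inclusive is 5 days; tolling adds 5 days: October 1, 2017 + 5 days = October 6, 2017.
October 6, 2017 is a Friday and not a legal holiday, so no extension applies.

October 6, 2017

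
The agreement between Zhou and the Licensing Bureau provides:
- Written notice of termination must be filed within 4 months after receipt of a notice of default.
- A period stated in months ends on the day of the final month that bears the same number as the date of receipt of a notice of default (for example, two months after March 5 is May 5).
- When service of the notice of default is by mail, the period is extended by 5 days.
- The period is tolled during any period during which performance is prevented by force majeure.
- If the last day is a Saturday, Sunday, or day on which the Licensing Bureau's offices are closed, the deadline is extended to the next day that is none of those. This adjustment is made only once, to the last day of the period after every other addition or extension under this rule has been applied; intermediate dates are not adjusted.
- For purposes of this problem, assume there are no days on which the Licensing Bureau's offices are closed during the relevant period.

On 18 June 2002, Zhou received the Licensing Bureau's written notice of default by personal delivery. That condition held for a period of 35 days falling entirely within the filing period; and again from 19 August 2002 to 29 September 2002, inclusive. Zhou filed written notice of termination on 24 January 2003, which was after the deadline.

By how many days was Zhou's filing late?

4 months after 18 June 2002 is October 18, 2002.
Service was not by mail, so no mail extension applies.
Tolling adds 35 days: October 18, 2002 + 35 days = November 22, 2002.
From August 19, 2002 through September 29, 2002 inclusive is 42 days; tolling adds 42 days: November 22, 2002 + 42 days = January 3, 2003.
January 3, 2003 is a Friday and not a day on which the Licensing Bureau's offices are closed, so no extension applies.
The deadline is January 3, 2003; from January 3, 2003 to January 24, 2003 is 21 days.

21 days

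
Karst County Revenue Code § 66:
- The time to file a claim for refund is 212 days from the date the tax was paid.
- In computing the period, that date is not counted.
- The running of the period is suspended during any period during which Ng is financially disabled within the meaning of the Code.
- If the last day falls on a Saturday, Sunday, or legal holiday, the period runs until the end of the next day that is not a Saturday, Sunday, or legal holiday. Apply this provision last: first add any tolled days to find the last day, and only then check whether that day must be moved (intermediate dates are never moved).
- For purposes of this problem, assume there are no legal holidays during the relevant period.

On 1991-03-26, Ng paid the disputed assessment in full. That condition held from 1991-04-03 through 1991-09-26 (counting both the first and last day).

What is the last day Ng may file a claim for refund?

April 20, 1992

212 days after 1991-03-26 is October 24, 1991.
From April 3, 1991 through September 26, 1991 inclusive is 177 days; tolling adds 177 days: October 24, 1991 + 177 days = April 18, 1992.
April 18, 1992 is Saturday; April 19, 1992 is Sunday. The next qualifying day is April 20, 1992.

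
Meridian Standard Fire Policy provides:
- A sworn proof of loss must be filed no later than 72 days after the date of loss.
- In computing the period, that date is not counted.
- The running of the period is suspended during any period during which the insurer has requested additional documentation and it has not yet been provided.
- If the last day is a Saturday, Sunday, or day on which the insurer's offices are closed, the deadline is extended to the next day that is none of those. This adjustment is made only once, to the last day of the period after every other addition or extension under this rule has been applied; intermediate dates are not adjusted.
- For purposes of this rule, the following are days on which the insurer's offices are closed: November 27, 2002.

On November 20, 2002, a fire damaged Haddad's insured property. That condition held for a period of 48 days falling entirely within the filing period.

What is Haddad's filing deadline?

March 20, 2003

72 days after November 20, 2002 is January 31, 2003.
Tolling adds 48 days: January 31, 2003 + 48 days = March 20, 2003.
March 20, 2003 is a Thursday and not a day on which the insurer's offices are closed, so no extension applies.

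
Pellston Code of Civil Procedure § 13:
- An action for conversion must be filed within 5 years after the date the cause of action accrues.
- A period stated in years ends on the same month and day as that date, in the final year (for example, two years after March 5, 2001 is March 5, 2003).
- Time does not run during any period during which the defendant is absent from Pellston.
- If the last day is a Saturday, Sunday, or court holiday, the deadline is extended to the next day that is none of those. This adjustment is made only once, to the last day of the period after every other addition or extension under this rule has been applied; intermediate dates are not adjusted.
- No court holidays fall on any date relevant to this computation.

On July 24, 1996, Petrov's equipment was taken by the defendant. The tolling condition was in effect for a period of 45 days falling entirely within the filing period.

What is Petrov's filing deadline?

5 years after July 24, 1996 is July 24, 2001.
Tolling adds 45 days: July 24, 2001 + 45 days = September 7, 2001.
September 7, 2001 is a Friday and not a court holiday, so no extension applies.

September 7, 2001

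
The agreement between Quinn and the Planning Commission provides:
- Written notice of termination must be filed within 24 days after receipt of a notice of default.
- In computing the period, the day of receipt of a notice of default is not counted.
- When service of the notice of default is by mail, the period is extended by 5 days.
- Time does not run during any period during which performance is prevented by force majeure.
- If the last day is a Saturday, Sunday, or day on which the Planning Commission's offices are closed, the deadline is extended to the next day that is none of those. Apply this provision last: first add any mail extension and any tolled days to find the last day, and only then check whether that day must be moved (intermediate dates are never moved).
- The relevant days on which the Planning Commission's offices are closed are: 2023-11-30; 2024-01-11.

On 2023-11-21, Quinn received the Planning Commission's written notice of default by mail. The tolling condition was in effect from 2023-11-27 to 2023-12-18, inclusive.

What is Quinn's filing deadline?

24 days after 2023-11-21 is December 15, 2023.
Service was by mail, adding 5 days: December 15, 2023 + 5 days = December 20, 2023.
From November 27, 2023 through December 18, 2023 inclusive is 22 days; tolling adds 22 days: December 20, 2023 + 22 days = January 11, 2024.
January 11, 2024 is a listed holiday. The next qualifying day is January 12, 2024.

January 12, 2024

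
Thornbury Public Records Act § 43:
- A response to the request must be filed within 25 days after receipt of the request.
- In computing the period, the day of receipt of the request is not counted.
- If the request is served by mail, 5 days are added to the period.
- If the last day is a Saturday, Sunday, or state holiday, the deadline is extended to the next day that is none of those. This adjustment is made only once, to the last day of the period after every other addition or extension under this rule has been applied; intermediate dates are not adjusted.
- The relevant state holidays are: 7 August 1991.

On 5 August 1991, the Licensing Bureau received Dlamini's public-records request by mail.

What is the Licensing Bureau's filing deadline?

25 days after 5 August 1991 is August 30, 1991.
Service was by mail, adding 5 days: August 30, 1991 + 5 days = September 4, 1991.
September 4, 1991 is a Wednesday and not a state holiday, so no extension applies.

September 4, 1991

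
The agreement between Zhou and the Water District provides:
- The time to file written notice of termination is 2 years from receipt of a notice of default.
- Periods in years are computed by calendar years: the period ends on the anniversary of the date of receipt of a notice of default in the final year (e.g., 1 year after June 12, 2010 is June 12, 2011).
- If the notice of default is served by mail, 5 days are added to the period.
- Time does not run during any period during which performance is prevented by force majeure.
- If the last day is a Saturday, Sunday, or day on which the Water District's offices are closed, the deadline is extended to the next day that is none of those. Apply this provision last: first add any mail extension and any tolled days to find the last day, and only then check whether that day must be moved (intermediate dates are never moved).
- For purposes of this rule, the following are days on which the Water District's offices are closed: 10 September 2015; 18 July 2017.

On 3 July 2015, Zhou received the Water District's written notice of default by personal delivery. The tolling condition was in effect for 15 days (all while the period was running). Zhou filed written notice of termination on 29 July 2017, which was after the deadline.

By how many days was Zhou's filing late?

10 days

2 years after 3 July 2015 is July 3, 2017.
Service was not by mail, so no mail extension applies.
Tolling adds 15 days: July 3, 2017 + 15 days = July 18, 2017.
July 18, 2017 is a listed holiday. The next qualifying day is July 19, 2017.
The deadline is July 19, 2017; from July 19, 2017 to July 29, 2017 is 10 days.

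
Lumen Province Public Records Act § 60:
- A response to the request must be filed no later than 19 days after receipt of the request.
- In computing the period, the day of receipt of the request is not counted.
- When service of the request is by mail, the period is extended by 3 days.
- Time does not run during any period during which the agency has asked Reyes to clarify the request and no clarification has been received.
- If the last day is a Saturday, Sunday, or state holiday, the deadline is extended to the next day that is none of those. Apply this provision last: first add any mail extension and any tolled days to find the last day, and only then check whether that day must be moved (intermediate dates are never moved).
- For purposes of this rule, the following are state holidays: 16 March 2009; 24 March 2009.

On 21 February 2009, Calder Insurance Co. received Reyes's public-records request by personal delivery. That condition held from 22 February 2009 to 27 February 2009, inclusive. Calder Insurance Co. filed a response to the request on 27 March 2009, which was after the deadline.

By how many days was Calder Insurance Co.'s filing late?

19 days after 21 February 2009 is March 12, 2009.
Service was not by mail, so no mail extension applies.
From February 22, 2009 through February 27, 2009 inclusive is 6 days; tolling adds 6 days: March 12, 2009 + 6 days = March 18, 2009.
March 18, 2009 is a Wednesday and not a state holiday, so no extension applies.
The deadline is March 18, 2009; from March 18, 2009 to March 27, 2009 is 9 days.

9 days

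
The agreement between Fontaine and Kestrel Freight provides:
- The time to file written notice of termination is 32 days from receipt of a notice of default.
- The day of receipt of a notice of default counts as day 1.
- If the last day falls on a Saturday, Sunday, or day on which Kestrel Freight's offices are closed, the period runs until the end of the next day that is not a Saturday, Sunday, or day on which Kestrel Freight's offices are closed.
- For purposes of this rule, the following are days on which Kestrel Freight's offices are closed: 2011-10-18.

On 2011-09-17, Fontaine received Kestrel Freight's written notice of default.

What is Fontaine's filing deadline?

October 19, 2011

Counting 2011-09-17 as day 1, day 32 is October 18, 2011.
October 18, 2011 is a listed holiday. The next qualifying day is October 19, 2011.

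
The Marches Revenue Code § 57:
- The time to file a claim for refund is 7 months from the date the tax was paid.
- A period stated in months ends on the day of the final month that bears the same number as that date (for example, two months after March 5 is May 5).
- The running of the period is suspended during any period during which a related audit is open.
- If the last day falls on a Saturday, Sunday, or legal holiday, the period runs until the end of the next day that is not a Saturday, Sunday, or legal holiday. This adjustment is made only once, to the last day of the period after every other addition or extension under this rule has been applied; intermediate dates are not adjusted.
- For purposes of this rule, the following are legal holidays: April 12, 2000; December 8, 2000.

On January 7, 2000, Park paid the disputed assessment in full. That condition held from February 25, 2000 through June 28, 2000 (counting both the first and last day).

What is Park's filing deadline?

December 11, 2000

7 months after January 7, 2000 is August 7, 2000.
From February 25, 2000 through June 28, 2000 inclusive is 125 days; tolling adds 125 days: August 7, 2000 + 125 days = December 10, 2000.
December 10, 2000 is Sunday. The next qualifying day is December 11, 2000.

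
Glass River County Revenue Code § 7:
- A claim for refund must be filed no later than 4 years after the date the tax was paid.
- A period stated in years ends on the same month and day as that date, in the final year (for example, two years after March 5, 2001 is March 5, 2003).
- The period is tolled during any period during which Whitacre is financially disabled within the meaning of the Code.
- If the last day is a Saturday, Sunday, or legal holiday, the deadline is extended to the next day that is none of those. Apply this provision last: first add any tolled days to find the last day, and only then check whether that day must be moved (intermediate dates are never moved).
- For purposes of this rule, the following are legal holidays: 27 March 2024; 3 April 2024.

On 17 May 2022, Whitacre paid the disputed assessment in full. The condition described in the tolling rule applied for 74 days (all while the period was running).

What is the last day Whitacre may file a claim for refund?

4 years after 17 May 2022 is May 17, 2026.
Tolling adds 74 days: May 17, 2026 + 74 days = July 30, 2026.
July 30, 2026 is a Thursday and not a legal holiday, so no extension applies.

July 30, 2026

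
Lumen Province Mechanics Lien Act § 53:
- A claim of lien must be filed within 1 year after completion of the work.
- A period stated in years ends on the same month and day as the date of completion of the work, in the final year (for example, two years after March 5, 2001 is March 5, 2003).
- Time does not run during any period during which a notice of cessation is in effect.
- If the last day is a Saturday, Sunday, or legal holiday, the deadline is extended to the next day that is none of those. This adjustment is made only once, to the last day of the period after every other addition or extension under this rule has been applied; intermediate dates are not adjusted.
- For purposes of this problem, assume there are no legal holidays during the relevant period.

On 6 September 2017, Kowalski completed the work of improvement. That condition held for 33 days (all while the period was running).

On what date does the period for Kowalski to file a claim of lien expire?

October 9, 2018

1 year after 6 September 2017 is September 6, 2018.
Tolling adds 33 days: September 6, 2018 + 33 days = October 9, 2018.
October 9, 2018 is a Tuesday and not a legal holiday, so no extension applies.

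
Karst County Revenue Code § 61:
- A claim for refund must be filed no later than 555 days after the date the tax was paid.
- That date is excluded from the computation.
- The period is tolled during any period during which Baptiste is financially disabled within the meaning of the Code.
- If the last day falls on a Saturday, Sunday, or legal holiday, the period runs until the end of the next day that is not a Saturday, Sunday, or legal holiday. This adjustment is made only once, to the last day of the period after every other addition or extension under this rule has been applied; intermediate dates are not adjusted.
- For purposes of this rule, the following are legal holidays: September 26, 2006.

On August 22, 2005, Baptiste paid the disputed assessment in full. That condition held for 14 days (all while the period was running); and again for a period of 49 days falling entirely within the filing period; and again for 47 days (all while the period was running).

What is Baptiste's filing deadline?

June 18, 2007

555 days after August 22, 2005 is February 28, 2007.
Tolling adds 14 days: February 28, 2007 + 14 days = March 14, 2007.
Tolling adds 49 days: March 14, 2007 + 49 days = May 2, 2007.
Tolling adds 47 days: May 2, 2007 + 47 days = June 18, 2007.
June 18, 2007 is a Monday and not a legal holiday, so no extension applies.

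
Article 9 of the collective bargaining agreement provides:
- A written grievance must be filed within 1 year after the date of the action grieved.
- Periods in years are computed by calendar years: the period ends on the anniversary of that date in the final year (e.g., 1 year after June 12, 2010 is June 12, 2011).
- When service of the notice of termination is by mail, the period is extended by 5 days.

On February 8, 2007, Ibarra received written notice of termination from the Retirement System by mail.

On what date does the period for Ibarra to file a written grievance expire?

February 13, 2008

1 year after February 8, 2007 is February 8, 2008.
Service was by mail, adding 5 days: February 8, 2008 + 5 days = February 13, 2008.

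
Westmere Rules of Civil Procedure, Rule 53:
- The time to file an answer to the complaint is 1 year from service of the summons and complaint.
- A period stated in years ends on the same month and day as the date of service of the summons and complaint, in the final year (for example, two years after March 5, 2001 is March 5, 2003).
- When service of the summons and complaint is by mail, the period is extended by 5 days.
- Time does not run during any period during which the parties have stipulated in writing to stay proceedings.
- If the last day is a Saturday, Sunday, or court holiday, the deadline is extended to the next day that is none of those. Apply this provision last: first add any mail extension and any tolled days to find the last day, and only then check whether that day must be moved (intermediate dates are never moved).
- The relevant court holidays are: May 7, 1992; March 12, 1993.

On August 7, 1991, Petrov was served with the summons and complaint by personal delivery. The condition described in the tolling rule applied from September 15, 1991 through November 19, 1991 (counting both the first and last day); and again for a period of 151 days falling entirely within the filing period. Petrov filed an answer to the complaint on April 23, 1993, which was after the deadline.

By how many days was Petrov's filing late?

1 year after August 7, 1991 is August 7, 1992.
Service was not by mail, so no mail extension applies.
From September 15, 1991 through November 19, 1991 inclusive is 66 days; tolling adds 66 days: August 7, 1992 + 66 days = October 12, 1992.
Tolling adds 151 days: October 12, 1992 + 151 days = March 12, 1993.
March 12, 1993 is a listed holiday; March 13, 1993 is Saturday; March 14, 1993 is Sunday. The next qualifying day is March 15, 1993.
The deadline is March 15, 1993; from March 15, 1993 to April 23, 1993 is 39 days.

39 days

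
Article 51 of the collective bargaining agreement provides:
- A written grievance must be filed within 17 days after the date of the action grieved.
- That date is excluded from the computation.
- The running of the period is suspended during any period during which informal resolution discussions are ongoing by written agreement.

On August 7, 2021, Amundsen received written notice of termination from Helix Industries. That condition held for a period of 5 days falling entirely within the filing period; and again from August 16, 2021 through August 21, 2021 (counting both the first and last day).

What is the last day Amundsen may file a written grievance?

September 4, 2021

17 days after August 7, 2021 is August 24, 2021.
Tolling adds 5 days: August 24, 2021 + 5 days = August 29, 2021.
From August 16, 2021 through August 21, 2021 inclusive is 6 days; tolling adds 6 days: August 29, 2021 + 6 days = September 4, 2021.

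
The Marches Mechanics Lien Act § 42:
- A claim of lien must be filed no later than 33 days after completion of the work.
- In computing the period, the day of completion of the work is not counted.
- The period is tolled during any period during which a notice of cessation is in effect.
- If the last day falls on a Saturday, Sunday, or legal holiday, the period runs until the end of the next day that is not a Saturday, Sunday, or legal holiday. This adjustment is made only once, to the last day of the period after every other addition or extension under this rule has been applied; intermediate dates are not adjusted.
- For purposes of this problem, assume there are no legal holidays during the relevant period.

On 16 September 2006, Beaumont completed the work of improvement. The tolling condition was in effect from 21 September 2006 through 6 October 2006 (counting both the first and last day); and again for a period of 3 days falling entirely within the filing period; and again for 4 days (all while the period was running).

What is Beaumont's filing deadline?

33 days after 16 September 2006 is October 19, 2006.
From September 21, 2006 through October 6, 2006 inclusive is 16 days; tolling adds 16 days: October 19, 2006 + 16 days = November 4, 2006.
Tolling adds 3 days: November 4, 2006 + 3 days = November 7, 2006.
Tolling adds 4 days: November 7, 2006 + 4 days = November 11, 2006.
November 11, 2006 is Saturday; November 12, 2006 is Sunday. The next qualifying day is November 13, 2006.

November 13, 2006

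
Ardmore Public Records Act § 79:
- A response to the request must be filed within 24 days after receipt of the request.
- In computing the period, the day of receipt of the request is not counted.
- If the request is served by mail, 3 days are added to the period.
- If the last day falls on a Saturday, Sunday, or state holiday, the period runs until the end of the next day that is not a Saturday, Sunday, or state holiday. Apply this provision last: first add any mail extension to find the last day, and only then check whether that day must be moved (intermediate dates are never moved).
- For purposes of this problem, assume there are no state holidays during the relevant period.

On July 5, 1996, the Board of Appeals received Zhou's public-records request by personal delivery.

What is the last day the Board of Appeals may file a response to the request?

24 days after July 5, 1996 is July 29, 1996.
Service was not by mail, so no mail extension applies.
July 29, 1996 is a Monday and not a state holiday, so no extension applies.

July 29, 1996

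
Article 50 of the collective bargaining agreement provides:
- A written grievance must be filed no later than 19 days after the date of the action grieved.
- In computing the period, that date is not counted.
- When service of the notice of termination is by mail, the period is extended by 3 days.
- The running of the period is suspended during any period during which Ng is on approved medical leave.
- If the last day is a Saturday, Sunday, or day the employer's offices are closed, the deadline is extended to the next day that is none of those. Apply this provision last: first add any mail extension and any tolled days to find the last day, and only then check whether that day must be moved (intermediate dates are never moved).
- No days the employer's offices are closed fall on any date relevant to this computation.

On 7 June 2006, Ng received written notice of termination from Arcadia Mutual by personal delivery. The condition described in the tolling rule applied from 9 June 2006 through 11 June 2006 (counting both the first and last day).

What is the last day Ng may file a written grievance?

19 days after 7 June 2006 is June 26, 2006.
Service was not by mail, so no mail extension applies.
From June 9, 2006 through June 11, 2006 inclusive is 3 days; tolling adds 3 days: June 26, 2006 + 3 days = June 29, 2006.
June 29, 2006 is a Thursday and not a day the employer's offices are closed, so no extension applies.

June 29, 2006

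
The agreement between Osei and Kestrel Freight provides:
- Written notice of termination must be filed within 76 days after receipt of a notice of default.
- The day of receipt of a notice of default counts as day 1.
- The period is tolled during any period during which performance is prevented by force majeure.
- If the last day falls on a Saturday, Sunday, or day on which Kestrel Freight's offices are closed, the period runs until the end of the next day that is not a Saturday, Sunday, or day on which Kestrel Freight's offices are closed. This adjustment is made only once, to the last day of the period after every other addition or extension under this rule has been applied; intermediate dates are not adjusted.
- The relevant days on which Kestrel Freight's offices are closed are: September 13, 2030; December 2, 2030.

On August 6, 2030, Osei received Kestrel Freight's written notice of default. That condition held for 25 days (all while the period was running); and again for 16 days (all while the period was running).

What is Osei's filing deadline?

December 3, 2030

Counting August 6, 2030 as day 1, day 76 is October 20, 2030.
Tolling adds 25 days: October 20, 2030 + 25 days = November 14, 2030.
Tolling adds 16 days: November 14, 2030 + 16 days = November 30, 2030.
November 30, 2030 is Saturday; December 1, 2030 is Sunday; December 2, 2030 is a listed holiday. The next qualifying day is December 3, 2030.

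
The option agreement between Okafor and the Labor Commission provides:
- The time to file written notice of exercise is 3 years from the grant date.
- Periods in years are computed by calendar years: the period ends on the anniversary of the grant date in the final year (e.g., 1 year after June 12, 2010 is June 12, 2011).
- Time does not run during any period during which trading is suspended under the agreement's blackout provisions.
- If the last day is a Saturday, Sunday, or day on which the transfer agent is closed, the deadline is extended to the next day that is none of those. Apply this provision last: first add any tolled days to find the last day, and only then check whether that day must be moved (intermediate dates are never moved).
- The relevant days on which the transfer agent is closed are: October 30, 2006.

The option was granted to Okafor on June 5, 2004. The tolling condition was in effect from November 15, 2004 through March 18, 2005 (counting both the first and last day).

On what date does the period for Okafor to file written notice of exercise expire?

October 8, 2007

3 years after June 5, 2004 is June 5, 2007.
From November 15, 2004 through March 18, 2005 inclusive is 124 days; tolling adds 124 days: June 5, 2007 + 124 days = October 7, 2007.
October 7, 2007 is Sunday. The next qualifying day is October 8, 2007.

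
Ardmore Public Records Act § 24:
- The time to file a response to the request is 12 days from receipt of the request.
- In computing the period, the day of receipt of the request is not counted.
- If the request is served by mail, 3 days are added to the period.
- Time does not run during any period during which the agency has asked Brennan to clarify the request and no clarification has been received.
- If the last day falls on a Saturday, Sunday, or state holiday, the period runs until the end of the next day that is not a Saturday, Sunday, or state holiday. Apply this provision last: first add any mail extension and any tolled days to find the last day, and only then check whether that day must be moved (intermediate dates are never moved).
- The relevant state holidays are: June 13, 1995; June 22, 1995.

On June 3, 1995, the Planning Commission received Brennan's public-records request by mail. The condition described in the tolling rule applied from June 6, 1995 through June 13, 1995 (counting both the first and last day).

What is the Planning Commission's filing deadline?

12 days after June 3, 1995 is June 15, 1995.
Service was by mail, adding 3 days: June 15, 1995 + 3 days = June 18, 1995.
From June 6, 1995 through June 13, 1995 inclusive is 8 days; tolling adds 8 days: June 18, 1995 + 8 days = June 26, 1995.
June 26, 1995 is a Monday and not a state holiday, so no extension applies.

June 26, 1995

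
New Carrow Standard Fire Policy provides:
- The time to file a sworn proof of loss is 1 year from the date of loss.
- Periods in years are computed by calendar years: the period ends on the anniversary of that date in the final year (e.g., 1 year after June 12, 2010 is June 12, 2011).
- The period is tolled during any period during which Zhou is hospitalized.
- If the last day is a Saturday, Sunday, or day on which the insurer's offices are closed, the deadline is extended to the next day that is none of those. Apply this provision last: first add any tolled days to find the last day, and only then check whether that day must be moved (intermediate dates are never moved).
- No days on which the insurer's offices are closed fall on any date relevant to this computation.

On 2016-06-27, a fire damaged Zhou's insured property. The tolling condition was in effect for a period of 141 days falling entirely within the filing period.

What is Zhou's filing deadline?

1 year after 2016-06-27 is June 27, 2017.
Tolling adds 141 days: June 27, 2017 + 141 days = November 15, 2017.
November 15, 2017 is a Wednesday and not a day on which the insurer's offices are closed, so no extension applies.

November 15, 2017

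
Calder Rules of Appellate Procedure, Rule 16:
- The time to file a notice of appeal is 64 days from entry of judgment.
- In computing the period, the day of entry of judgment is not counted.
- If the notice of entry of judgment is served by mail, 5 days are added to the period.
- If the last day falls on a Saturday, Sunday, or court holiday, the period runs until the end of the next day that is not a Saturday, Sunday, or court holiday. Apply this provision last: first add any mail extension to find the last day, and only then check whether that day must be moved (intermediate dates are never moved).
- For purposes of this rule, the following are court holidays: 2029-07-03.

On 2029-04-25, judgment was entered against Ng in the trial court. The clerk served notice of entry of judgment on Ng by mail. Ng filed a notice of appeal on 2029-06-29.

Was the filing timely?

Yes

64 days after 2029-04-25 is June 28, 2029.
Service was by mail, adding 5 days: June 28, 2029 + 5 days = July 3, 2029.
July 3, 2029 is a listed holiday. The next qualifying day is July 4, 2029.
The deadline is July 4, 2029; the filing on June 29, 2029 is on or before that date.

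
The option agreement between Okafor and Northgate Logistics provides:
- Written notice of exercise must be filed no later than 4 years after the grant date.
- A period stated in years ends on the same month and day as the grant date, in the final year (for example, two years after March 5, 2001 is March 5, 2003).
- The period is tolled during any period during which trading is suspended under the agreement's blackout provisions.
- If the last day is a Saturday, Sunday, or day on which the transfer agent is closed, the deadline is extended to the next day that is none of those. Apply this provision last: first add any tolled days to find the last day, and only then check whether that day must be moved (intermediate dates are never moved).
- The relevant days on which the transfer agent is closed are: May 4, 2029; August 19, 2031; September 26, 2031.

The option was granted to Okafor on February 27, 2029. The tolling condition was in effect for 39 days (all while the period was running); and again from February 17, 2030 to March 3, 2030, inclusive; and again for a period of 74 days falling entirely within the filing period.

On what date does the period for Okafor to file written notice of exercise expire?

4 years after February 27, 2029 is February 27, 2033.
Tolling adds 39 days: February 27, 2033 + 39 days = April 7, 2033.
From February 17, 2030 through March 3, 2030 inclusive is 15 days; tolling adds 15 days: April 7, 2033 + 15 days = April 22, 2033.
Tolling adds 74 days: April 22, 2033 + 74 days = July 5, 2033.
July 5, 2033 is a Tuesday and not a day on which the transfer agent is closed, so no extension applies.

July 5, 2033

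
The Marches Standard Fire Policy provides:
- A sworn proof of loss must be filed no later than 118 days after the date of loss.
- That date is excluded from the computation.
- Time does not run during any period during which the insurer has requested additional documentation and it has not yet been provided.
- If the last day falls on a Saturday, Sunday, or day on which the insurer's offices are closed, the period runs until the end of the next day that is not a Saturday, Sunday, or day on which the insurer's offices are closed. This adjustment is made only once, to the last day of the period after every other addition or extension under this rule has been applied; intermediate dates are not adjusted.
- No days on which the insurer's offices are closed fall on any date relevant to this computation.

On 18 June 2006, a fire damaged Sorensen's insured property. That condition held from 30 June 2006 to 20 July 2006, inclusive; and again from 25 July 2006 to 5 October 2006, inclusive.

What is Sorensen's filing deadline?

118 days after 18 June 2006 is October 14, 2006.
From June 30, 2006 through July 20, 2006 inclusive is 21 days; tolling adds 21 days: October 14, 2006 + 21 days = November 4, 2006.
From July 25, 2006 through October 5, 2006 inclusive is 73 days; tolling adds 73 days: November 4, 2006 + 73 days = January 16, 2007.
January 16, 2007 is a Tuesday and not a day on which the insurer's offices are closed, so no extension applies.

January 16, 2007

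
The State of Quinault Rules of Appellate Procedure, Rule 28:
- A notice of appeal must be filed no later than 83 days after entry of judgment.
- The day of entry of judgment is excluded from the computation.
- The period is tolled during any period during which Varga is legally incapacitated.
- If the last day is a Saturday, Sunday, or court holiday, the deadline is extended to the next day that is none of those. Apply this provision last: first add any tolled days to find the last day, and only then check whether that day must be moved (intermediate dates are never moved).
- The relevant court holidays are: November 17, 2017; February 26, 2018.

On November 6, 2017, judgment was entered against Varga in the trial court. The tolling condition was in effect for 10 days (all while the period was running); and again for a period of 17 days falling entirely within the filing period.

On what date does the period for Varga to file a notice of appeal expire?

83 days after November 6, 2017 is January 28, 2018.
Tolling adds 10 days: January 28, 2018 + 10 days = February 7, 2018.
Tolling adds 17 days: February 7, 2018 + 17 days = February 24, 2018.
February 24, 2018 is Saturday; February 25, 2018 is Sunday; February 26, 2018 is a listed holiday. The next qualifying day is February 27, 2018.

February 27, 2018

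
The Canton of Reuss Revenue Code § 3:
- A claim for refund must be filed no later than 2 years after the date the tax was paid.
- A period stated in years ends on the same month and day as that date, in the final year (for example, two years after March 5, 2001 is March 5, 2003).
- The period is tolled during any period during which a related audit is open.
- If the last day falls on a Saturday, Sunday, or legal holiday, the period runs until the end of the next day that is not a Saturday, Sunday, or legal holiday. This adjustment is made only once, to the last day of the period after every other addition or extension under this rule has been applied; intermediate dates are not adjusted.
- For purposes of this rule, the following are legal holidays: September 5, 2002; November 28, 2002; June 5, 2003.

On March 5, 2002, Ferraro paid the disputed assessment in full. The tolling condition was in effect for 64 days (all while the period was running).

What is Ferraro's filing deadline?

2 years after March 5, 2002 is March 5, 2004.
Tolling adds 64 days: March 5, 2004 + 64 days = May 8, 2004.
May 8, 2004 is Saturday; May 9, 2004 is Sunday. The next qualifying day is May 10, 2004.

May 10, 2004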